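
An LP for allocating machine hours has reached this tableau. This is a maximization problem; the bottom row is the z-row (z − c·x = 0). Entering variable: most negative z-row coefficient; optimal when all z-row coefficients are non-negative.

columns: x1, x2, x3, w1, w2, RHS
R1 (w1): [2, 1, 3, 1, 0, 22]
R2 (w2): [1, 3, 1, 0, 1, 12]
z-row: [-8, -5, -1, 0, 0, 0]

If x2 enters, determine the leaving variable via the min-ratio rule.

w2

Column x2 entries and ratios — w1: 22/1 = 22; w2: 12/3 = 4.
Smallest ratio is 4 in the row of w2, so w2 leaves.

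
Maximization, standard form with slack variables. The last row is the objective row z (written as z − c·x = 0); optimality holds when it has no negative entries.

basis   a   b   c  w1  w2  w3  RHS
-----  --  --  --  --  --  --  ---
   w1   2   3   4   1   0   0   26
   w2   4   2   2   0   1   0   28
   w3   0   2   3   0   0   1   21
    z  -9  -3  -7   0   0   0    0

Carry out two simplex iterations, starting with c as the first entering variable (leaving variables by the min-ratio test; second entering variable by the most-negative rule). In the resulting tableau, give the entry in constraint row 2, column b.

1/6

Ratio test on column c — row 1: 26/4 = 13/2; row 2: 28/2 = 14; row 3: 21/3 = 7. Minimum is 13/2 at row 1 (w1 leaves); pivot element 4.
Divide row 1 by 4; eliminate column c from the other rows.
Second iteration: most negative z-row entry is -11/2 in column a, so a enters.
Ratio test on column a — row 1: (13/2)/(1/2) = 13; row 2: 15/3 = 5; row 3: entry -3/2 ≤ 0. Minimum is 5 at row 2 (w2 leaves); pivot element 3.
Divide row 2 by 3; eliminate column a from the other rows.
After both pivots, the entry at constraint row 2, column b is 1/6.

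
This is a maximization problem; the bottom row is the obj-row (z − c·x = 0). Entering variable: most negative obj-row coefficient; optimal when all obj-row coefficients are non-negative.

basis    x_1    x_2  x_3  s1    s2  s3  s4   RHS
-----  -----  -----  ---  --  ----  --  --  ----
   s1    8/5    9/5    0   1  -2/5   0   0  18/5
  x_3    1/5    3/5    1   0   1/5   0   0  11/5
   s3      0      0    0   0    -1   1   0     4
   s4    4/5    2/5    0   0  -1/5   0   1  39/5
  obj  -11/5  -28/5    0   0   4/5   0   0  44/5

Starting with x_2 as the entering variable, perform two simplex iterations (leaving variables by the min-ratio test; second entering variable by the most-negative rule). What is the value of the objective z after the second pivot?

64/3

Ratio test on column x_2 — row 1: (18/5)/(9/5) = 2; row 2: (11/5)/(3/5) = 11/3; row 3: entry 0 ≤ 0; row 4: (39/5)/(2/5) = 39/2. Minimum is 2 at row 1 (s1 leaves); pivot element 9/5.
Pivot on row 1; the obj-row RHS becomes 44/5 − (-28/5)·2 = 20.
Next entering variable (most negative obj-row entry -4/9): s2.
Ratio test on column s2 — row 1: entry -2/9 ≤ 0; row 2: 1/(1/3) = 3; row 3: entry -1 ≤ 0; row 4: entry -1/9 ≤ 0. Minimum is 3 at row 2 (x_3 leaves); pivot element 1/3.
After the second pivot the obj-row RHS is 20 − (-4/9)·3 = 64/3.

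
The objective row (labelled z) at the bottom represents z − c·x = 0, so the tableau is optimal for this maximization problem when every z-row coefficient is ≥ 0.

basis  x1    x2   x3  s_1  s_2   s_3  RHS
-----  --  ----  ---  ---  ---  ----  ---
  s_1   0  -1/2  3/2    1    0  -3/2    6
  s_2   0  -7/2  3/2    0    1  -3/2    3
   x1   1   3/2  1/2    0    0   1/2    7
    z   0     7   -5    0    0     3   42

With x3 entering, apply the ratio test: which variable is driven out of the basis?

s_2

Column x3 entries and ratios — s_1: 6/(3/2) = 4; s_2: 3/(3/2) = 2; x1: 7/(1/2) = 14.
Smallest ratio is 2 in the row of s_2, so s_2 leaves.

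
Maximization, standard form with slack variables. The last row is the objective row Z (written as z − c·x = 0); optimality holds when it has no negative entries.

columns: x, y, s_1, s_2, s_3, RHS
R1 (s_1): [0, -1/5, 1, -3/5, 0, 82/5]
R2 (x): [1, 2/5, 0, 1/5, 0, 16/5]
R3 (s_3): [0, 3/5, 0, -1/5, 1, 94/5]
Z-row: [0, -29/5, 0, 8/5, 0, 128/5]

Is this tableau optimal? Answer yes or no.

no

The Z-row has a negative entry -29/5 in column y, so it is not optimal.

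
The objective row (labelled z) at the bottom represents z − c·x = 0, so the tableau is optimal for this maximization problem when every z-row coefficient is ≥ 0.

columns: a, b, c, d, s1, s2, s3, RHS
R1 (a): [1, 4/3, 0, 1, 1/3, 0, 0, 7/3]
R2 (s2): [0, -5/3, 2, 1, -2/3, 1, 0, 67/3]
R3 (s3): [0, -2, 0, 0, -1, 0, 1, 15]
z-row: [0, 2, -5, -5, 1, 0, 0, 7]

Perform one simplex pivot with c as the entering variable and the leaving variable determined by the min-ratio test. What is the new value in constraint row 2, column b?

Ratio test on column c — row 1: entry 0 ≤ 0; row 2: (67/3)/2 = 67/6; row 3: entry 0 ≤ 0. Minimum is 67/6 at row 2 (s2 leaves); pivot element 2.
Divide row 2 by 2; eliminate column c from the other rows.
In the new row 2, the b entry is the old entry divided by the pivot: (-5/3)/2 = -5/6.

-5/6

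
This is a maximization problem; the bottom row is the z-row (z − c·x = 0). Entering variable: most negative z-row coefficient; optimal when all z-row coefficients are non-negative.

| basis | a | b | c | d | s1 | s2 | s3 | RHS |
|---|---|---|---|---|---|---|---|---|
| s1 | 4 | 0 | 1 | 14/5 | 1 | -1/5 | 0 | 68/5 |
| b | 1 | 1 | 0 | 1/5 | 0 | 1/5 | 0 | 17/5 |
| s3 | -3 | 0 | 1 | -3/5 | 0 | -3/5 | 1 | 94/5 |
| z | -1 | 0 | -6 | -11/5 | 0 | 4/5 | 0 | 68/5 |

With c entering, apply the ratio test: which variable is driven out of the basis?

Column c entries and ratios — s1: (68/5)/1 = 68/5; b: 0 ≤ 0, skip; s3: (94/5)/1 = 94/5.
Smallest ratio is 68/5 in the row of s1, so s1 leaves.

s1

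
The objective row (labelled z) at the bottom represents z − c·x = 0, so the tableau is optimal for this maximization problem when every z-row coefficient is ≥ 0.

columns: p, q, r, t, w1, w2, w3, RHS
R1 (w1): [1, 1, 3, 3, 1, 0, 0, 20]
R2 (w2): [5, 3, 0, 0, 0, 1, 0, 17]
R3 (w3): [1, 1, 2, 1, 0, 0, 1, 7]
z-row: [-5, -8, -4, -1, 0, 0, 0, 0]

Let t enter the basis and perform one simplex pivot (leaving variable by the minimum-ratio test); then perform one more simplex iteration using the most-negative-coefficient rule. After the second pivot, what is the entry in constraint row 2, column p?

2

Ratio test on column t — row 1: 20/3 = 20/3; row 2: entry 0 ≤ 0; row 3: 7/1 = 7. Minimum is 20/3 at row 1 (w1 leaves); pivot element 3.
Divide row 1 by 3; eliminate column t from the other rows.
Second iteration: most negative z-row entry is -23/3 in column q, so q enters.
Ratio test on column q — row 1: (20/3)/(1/3) = 20; row 2: 17/3 = 17/3; row 3: (1/3)/(2/3) = 1/2. Minimum is 1/2 at row 3 (w3 leaves); pivot element 2/3.
Divide row 3 by 2/3; eliminate column q from the other rows.
After both pivots, the entry at constraint row 2, column p is 2.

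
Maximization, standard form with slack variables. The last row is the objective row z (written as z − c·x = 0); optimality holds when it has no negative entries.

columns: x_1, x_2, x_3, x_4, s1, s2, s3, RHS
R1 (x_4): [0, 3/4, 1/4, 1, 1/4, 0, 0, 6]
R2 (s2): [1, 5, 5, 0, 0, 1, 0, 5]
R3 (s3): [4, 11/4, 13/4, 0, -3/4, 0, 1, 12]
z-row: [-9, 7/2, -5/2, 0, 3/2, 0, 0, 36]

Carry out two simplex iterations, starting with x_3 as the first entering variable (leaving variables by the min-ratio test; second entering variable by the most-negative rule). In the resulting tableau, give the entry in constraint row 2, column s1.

Ratio test on column x_3 — row 1: 6/(1/4) = 24; row 2: 5/5 = 1; row 3: 12/(13/4) = 48/13. Minimum is 1 at row 2 (s2 leaves); pivot element 5.
Divide row 2 by 5; eliminate column x_3 from the other rows.
Second iteration: most negative z-row entry is -17/2 in column x_1, so x_1 enters.
Ratio test on column x_1 — row 1: entry -1/20 ≤ 0; row 2: 1/(1/5) = 5; row 3: (35/4)/(67/20) = 175/67. Minimum is 175/67 at row 3 (s3 leaves); pivot element 67/20.
Divide row 3 by 67/20; eliminate column x_1 from the other rows.
After both pivots, the entry at constraint row 2, column s1 is 3/67.

3/67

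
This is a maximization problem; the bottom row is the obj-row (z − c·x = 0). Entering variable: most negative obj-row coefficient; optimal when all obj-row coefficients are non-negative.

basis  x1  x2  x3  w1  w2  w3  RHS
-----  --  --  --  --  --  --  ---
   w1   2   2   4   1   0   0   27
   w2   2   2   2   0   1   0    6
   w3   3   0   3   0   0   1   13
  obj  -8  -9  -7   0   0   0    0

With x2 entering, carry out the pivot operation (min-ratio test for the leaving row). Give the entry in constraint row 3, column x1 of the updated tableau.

3

Ratio test on column x2 — row 1: 27/2 = 27/2; row 2: 6/2 = 3; row 3: entry 0 ≤ 0. Minimum is 3 at row 2 (w2 leaves); pivot element 2.
Divide row 2 by 2; eliminate column x2 from the other rows.
Row 3 update in column x1: 3 − 0·1 = 3.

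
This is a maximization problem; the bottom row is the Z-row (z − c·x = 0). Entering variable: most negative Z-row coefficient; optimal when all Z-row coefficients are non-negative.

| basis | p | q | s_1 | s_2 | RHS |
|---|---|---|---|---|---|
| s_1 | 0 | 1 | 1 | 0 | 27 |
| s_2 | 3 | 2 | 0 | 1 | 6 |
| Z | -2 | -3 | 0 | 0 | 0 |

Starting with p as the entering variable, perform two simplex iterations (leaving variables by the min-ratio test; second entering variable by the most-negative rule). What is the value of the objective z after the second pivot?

Ratio test on column p — row 1: entry 0 ≤ 0; row 2: 6/3 = 2. Minimum is 2 at row 2 (s_2 leaves); pivot element 3.
Pivot on row 2; the Z-row RHS becomes 0 − (-2)·2 = 4.
Next entering variable (most negative Z-row entry -5/3): q.
Ratio test on column q — row 1: 27/1 = 27; row 2: 2/(2/3) = 3. Minimum is 3 at row 2 (p leaves); pivot element 2/3.
After the second pivot the Z-row RHS is 4 − (-5/3)·3 = 9.

9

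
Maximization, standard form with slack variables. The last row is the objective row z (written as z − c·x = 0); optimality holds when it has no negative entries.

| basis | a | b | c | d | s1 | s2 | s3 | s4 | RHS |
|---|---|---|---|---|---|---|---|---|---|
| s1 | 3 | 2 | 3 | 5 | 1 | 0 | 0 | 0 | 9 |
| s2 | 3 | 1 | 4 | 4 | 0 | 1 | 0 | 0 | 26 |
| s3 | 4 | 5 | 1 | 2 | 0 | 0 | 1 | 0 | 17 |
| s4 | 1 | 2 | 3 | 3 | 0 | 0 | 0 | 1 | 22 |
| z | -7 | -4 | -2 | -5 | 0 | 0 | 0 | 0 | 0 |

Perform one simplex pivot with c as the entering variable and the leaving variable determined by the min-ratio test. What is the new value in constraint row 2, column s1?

-4/3

Ratio test on column c — row 1: 9/3 = 3; row 2: 26/4 = 13/2; row 3: 17/1 = 17; row 4: 22/3 = 22/3. Minimum is 3 at row 1 (s1 leaves); pivot element 3.
Divide row 1 by 3; eliminate column c from the other rows.
Row 2 update in column s1: 0 − 4·(1/3) = -4/3.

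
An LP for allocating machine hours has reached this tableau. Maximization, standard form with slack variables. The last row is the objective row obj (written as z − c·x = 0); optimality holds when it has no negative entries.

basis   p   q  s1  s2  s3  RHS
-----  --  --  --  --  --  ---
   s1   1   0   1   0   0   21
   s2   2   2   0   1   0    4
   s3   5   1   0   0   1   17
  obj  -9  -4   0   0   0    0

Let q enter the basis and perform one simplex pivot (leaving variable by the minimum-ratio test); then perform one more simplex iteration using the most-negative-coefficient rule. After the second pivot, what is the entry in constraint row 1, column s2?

-1/2

Ratio test on column q — row 1: entry 0 ≤ 0; row 2: 4/2 = 2; row 3: 17/1 = 17. Minimum is 2 at row 2 (s2 leaves); pivot element 2.
Divide row 2 by 2; eliminate column q from the other rows.
Second iteration: most negative obj-row entry is -5 in column p, so p enters.
Ratio test on column p — row 1: 21/1 = 21; row 2: 2/1 = 2; row 3: 15/4 = 15/4. Minimum is 2 at row 2 (q leaves); pivot element 1.
Divide row 2 by 1; eliminate column p from the other rows.
After both pivots, the entry at constraint row 1, column s2 is -1/2.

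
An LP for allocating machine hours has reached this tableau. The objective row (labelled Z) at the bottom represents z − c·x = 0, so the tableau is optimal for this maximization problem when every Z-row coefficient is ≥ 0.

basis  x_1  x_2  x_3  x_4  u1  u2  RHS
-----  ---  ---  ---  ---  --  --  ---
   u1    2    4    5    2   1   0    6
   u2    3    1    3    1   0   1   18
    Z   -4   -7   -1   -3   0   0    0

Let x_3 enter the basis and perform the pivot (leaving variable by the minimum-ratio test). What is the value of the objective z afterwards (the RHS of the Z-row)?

6/5

Ratio test on column x_3 — row 1: 6/5 = 6/5; row 2: 18/3 = 6. Minimum is 6/5 at row 1 (u1 leaves); pivot element 5.
Pivot on row 1; the Z-row RHS becomes 0 − (-1)·(6/5) = 6/5.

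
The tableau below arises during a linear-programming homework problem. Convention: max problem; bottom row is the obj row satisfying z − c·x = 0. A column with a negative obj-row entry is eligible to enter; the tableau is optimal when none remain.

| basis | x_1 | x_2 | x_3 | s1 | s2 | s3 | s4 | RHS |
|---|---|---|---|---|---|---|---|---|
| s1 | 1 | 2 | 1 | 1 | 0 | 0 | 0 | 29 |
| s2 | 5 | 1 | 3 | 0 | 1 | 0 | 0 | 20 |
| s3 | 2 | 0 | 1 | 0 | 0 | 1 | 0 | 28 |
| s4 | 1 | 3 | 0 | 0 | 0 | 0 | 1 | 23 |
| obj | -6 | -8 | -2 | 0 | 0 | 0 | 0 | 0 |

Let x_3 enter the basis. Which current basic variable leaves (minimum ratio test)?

Column x_3 entries and ratios — s1: 29/1 = 29; s2: 20/3 = 20/3; s3: 28/1 = 28; s4: 0 ≤ 0, skip.
Smallest ratio is 20/3 in the row of s2, so s2 leaves.

s2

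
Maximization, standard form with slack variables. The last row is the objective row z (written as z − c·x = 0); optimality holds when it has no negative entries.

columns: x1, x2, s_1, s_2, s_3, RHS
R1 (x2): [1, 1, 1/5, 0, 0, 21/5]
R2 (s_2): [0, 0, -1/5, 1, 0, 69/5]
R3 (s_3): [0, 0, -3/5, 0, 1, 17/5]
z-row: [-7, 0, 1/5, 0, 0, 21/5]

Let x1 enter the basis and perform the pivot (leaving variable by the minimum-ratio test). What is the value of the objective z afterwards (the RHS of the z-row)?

168/5

Ratio test on column x1 — row 1: (21/5)/1 = 21/5; row 2: entry 0 ≤ 0; row 3: entry 0 ≤ 0. Minimum is 21/5 at row 1 (x2 leaves); pivot element 1.
Pivot on row 1; the z-row RHS becomes 21/5 − (-7)·(21/5) = 168/5.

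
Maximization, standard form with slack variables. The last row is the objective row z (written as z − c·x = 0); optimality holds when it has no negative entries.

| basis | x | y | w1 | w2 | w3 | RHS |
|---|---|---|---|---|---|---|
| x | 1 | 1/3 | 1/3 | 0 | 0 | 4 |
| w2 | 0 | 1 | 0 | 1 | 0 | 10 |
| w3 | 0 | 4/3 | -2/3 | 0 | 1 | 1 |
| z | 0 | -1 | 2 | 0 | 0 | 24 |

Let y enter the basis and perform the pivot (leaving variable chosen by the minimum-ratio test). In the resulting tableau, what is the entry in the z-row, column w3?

Ratio test on column y — row 1: 4/(1/3) = 12; row 2: 10/1 = 10; row 3: 1/(4/3) = 3/4. Minimum is 3/4 at row 3 (w3 leaves); pivot element 4/3.
Divide row 3 by 4/3; eliminate column y from the other rows.
z-row update in column w3: 0 − (-1)·(3/4) = 3/4.

3/4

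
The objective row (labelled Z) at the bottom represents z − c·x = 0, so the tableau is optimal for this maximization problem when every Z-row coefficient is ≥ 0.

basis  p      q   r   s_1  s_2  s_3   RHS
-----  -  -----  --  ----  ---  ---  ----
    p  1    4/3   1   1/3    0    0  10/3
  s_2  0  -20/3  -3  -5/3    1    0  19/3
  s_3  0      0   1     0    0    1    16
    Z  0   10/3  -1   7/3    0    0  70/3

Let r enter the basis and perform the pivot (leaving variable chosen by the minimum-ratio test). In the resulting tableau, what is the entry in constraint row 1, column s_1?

1/3

Ratio test on column r — row 1: (10/3)/1 = 10/3; row 2: entry -3 ≤ 0; row 3: 16/1 = 16. Minimum is 10/3 at row 1 (p leaves); pivot element 1.
Divide row 1 by 1; eliminate column r from the other rows.
In the new row 1, the s_1 entry is the old entry divided by the pivot: (1/3)/1 = 1/3.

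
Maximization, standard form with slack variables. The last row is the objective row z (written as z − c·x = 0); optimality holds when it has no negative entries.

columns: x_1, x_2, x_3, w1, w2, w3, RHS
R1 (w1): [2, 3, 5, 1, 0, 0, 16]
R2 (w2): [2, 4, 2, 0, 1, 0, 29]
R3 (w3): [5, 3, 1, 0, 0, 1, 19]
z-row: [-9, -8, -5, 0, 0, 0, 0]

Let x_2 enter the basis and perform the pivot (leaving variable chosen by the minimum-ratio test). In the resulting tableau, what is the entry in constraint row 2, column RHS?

Ratio test on column x_2 — row 1: 16/3 = 16/3; row 2: 29/4 = 29/4; row 3: 19/3 = 19/3. Minimum is 16/3 at row 1 (w1 leaves); pivot element 3.
Divide row 1 by 3; eliminate column x_2 from the other rows.
Row 2 update in column RHS: 29 − 4·(16/3) = 23/3.

23/3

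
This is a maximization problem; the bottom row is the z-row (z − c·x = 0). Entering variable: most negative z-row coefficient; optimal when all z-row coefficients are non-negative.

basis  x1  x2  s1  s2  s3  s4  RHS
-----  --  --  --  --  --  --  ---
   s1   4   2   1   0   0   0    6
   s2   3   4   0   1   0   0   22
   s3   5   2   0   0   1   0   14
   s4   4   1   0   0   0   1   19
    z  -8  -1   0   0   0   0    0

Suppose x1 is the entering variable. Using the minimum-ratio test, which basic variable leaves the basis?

s1

Column x1 entries and ratios — s1: 6/4 = 3/2; s2: 22/3 = 22/3; s3: 14/5 = 14/5; s4: 19/4 = 19/4.
Smallest ratio is 3/2 in the row of s1, so s1 leaves.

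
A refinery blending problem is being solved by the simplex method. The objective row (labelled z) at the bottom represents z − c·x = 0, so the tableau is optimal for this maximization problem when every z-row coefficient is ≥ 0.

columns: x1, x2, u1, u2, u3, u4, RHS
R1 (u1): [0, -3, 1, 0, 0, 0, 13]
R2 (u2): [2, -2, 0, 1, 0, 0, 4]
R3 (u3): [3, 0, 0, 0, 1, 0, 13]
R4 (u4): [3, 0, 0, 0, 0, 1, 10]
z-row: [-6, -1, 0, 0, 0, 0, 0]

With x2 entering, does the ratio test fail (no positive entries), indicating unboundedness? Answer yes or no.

Every constraint-row entry in column x2 is ≤ 0, so increasing x2 is unbounded.

yes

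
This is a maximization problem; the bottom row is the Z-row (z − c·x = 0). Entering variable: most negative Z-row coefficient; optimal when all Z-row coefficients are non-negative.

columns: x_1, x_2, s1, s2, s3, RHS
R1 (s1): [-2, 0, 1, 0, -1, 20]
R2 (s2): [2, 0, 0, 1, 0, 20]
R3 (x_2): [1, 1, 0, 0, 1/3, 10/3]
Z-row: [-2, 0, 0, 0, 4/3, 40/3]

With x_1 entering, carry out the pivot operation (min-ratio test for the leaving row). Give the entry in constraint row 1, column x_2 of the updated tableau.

Ratio test on column x_1 — row 1: entry -2 ≤ 0; row 2: 20/2 = 10; row 3: (10/3)/1 = 10/3. Minimum is 10/3 at row 3 (x_2 leaves); pivot element 1.
Divide row 3 by 1; eliminate column x_1 from the other rows.
Row 1 update in column x_2: 0 − (-2)·1 = 2.

2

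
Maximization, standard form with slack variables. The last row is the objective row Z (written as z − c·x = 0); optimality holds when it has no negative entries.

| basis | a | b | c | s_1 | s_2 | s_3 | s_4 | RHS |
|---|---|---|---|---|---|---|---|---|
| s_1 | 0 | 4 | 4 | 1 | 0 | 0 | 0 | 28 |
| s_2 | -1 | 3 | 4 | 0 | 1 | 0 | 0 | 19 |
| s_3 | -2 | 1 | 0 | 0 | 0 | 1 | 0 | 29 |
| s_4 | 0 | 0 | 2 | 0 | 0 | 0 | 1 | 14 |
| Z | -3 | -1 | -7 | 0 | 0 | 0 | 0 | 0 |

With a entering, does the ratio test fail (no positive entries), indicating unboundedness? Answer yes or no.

yes

Every constraint-row entry in column a is ≤ 0, so increasing a is unbounded.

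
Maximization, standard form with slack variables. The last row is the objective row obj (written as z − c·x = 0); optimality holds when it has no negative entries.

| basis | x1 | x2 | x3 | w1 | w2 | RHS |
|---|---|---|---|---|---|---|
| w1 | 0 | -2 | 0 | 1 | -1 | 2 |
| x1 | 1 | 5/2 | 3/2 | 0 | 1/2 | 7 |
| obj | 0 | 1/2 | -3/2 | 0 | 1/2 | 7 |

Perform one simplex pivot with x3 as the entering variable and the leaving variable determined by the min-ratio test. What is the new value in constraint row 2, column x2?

Ratio test on column x3 — row 1: entry 0 ≤ 0; row 2: 7/(3/2) = 14/3. Minimum is 14/3 at row 2 (x1 leaves); pivot element 3/2.
Divide row 2 by 3/2; eliminate column x3 from the other rows.
In the new row 2, the x2 entry is the old entry divided by the pivot: (5/2)/(3/2) = 5/3.

5/3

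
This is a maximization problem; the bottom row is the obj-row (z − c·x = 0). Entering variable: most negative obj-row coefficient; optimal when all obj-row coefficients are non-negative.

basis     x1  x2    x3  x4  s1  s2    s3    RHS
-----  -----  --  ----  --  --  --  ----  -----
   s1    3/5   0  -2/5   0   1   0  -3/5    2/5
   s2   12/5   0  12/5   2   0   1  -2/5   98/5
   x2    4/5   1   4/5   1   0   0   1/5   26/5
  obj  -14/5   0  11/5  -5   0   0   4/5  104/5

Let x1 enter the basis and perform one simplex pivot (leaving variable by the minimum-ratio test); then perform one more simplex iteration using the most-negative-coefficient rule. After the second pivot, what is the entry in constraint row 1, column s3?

Ratio test on column x1 — row 1: (2/5)/(3/5) = 2/3; row 2: (98/5)/(12/5) = 49/6; row 3: (26/5)/(4/5) = 13/2. Minimum is 2/3 at row 1 (s1 leaves); pivot element 3/5.
Divide row 1 by 3/5; eliminate column x1 from the other rows.
Second iteration: most negative obj-row entry is -5 in column x4, so x4 enters.
Ratio test on column x4 — row 1: entry 0 ≤ 0; row 2: 18/2 = 9; row 3: (14/3)/1 = 14/3. Minimum is 14/3 at row 3 (x2 leaves); pivot element 1.
Divide row 3 by 1; eliminate column x4 from the other rows.
After both pivots, the entry at constraint row 1, column s3 is -1.

-1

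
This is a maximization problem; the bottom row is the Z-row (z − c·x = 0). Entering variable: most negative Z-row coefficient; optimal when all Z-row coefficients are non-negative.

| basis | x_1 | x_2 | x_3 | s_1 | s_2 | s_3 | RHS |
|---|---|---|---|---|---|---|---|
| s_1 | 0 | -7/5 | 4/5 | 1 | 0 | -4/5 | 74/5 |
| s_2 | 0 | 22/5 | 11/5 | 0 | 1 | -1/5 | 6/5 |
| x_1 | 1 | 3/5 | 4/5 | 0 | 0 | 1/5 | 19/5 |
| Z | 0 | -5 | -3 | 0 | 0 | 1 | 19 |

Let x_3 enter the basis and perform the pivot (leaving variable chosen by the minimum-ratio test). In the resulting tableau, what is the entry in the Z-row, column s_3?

8/11

Ratio test on column x_3 — row 1: (74/5)/(4/5) = 37/2; row 2: (6/5)/(11/5) = 6/11; row 3: (19/5)/(4/5) = 19/4. Minimum is 6/11 at row 2 (s_2 leaves); pivot element 11/5.
Divide row 2 by 11/5; eliminate column x_3 from the other rows.
Z-row update in column s_3: 1 − (-3)·(-1/11) = 8/11.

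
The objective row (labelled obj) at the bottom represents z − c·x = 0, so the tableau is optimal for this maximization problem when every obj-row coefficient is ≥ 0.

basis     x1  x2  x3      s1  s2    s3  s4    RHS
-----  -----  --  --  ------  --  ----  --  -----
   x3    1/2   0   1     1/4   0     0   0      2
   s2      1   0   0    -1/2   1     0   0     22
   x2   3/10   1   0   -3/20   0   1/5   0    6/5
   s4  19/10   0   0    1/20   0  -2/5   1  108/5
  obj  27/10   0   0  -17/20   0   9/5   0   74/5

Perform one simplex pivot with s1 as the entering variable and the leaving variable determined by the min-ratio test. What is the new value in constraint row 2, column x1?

2

Ratio test on column s1 — row 1: 2/(1/4) = 8; row 2: entry -1/2 ≤ 0; row 3: entry -3/20 ≤ 0; row 4: (108/5)/(1/20) = 432. Minimum is 8 at row 1 (x3 leaves); pivot element 1/4.
Divide row 1 by 1/4; eliminate column s1 from the other rows.
Row 2 update in column x1: 1 − (-1/2)·2 = 2.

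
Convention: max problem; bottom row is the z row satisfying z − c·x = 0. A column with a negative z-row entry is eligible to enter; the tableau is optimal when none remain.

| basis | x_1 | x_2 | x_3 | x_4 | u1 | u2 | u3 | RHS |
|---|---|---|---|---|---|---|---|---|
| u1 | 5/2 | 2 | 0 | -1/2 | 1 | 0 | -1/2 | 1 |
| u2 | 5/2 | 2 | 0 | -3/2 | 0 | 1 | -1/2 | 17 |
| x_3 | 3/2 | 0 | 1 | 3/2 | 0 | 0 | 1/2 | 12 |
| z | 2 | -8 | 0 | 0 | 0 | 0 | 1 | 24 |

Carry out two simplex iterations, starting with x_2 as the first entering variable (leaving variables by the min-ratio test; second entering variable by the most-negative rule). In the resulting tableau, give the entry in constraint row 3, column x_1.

Ratio test on column x_2 — row 1: 1/2 = 1/2; row 2: 17/2 = 17/2; row 3: entry 0 ≤ 0. Minimum is 1/2 at row 1 (u1 leaves); pivot element 2.
Divide row 1 by 2; eliminate column x_2 from the other rows.
Second iteration: most negative z-row entry is -2 in column x_4, so x_4 enters.
Ratio test on column x_4 — row 1: entry -1/4 ≤ 0; row 2: entry -1 ≤ 0; row 3: 12/(3/2) = 8. Minimum is 8 at row 3 (x_3 leaves); pivot element 3/2.
Divide row 3 by 3/2; eliminate column x_4 from the other rows.
After both pivots, the entry at constraint row 3, column x_1 is 1.

1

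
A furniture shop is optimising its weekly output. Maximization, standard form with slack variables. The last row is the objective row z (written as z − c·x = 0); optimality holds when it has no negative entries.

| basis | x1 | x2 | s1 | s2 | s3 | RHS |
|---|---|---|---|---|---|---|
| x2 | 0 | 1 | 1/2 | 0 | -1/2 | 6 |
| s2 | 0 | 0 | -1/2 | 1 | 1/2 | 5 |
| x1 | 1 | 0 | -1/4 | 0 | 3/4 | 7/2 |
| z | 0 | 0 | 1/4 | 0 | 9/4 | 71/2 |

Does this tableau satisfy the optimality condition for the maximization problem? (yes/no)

yes

Every z-row coefficient is ≥ 0, so the tableau is optimal.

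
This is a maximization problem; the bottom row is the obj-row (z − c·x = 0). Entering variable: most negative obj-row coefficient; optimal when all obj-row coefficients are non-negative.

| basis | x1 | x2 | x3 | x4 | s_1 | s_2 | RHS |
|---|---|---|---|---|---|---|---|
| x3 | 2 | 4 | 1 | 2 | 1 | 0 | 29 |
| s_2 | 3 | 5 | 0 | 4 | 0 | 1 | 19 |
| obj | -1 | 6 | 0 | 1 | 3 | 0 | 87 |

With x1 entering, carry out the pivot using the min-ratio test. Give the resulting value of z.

280/3

Ratio test on column x1 — row 1: 29/2 = 29/2; row 2: 19/3 = 19/3. Minimum is 19/3 at row 2 (s_2 leaves); pivot element 3.
Pivot on row 2; the obj-row RHS becomes 87 − (-1)·(19/3) = 280/3.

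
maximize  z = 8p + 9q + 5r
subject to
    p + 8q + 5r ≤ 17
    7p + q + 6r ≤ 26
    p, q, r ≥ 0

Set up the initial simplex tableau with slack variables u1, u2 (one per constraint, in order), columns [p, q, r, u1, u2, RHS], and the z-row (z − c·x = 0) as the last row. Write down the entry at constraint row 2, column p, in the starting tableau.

7

Constraint 2 has coefficient 7 on p.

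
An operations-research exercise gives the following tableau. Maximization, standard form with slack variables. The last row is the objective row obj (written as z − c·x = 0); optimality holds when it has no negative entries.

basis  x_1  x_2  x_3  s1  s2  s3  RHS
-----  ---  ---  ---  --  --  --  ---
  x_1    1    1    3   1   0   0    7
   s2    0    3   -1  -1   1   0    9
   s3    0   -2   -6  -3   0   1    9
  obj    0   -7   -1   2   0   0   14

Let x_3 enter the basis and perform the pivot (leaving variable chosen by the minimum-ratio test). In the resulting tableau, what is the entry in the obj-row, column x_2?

-20/3

Ratio test on column x_3 — row 1: 7/3 = 7/3; row 2: entry -1 ≤ 0; row 3: entry -6 ≤ 0. Minimum is 7/3 at row 1 (x_1 leaves); pivot element 3.
Divide row 1 by 3; eliminate column x_3 from the other rows.
obj-row update in column x_2: -7 − (-1)·(1/3) = -20/3.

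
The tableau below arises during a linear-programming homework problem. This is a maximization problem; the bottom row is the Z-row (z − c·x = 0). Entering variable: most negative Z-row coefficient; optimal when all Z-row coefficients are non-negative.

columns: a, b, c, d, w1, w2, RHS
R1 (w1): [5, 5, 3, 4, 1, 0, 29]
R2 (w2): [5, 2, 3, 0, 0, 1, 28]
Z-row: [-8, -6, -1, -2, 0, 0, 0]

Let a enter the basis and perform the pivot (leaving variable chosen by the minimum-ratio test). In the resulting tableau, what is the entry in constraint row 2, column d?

0

Ratio test on column a — row 1: 29/5 = 29/5; row 2: 28/5 = 28/5. Minimum is 28/5 at row 2 (w2 leaves); pivot element 5.
Divide row 2 by 5; eliminate column a from the other rows.
In the new row 2, the d entry is the old entry divided by the pivot: 0/5 = 0.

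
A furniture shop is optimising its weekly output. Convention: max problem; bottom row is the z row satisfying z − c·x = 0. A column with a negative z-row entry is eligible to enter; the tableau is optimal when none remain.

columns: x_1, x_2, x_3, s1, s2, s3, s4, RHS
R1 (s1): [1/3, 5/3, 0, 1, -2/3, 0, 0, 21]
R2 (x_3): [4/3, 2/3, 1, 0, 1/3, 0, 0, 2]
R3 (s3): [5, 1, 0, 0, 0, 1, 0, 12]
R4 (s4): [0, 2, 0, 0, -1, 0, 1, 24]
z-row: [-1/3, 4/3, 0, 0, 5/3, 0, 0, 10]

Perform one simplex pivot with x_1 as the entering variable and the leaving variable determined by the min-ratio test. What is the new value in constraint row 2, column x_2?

1/2

Ratio test on column x_1 — row 1: 21/(1/3) = 63; row 2: 2/(4/3) = 3/2; row 3: 12/5 = 12/5; row 4: entry 0 ≤ 0. Minimum is 3/2 at row 2 (x_3 leaves); pivot element 4/3.
Divide row 2 by 4/3; eliminate column x_1 from the other rows.
In the new row 2, the x_2 entry is the old entry divided by the pivot: (2/3)/(4/3) = 1/2.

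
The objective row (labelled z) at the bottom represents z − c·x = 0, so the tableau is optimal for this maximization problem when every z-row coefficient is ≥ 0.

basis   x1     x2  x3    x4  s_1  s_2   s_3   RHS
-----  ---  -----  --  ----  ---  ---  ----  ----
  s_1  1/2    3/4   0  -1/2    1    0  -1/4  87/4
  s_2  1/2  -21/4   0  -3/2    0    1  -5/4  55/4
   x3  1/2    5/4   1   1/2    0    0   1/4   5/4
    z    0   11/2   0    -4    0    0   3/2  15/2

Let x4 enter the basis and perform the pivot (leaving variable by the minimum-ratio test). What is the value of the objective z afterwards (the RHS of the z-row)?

35/2

Ratio test on column x4 — row 1: entry -1/2 ≤ 0; row 2: entry -3/2 ≤ 0; row 3: (5/4)/(1/2) = 5/2. Minimum is 5/2 at row 3 (x3 leaves); pivot element 1/2.
Pivot on row 3; the z-row RHS becomes 15/2 − (-4)·(5/2) = 35/2.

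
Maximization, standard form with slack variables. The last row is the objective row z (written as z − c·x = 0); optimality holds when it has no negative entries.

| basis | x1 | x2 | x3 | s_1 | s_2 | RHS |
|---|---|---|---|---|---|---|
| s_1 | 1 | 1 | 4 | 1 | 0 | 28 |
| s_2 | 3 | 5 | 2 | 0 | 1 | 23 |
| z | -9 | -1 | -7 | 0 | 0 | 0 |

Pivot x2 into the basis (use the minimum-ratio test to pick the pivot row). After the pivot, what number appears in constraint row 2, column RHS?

23/5

Ratio test on column x2 — row 1: 28/1 = 28; row 2: 23/5 = 23/5. Minimum is 23/5 at row 2 (s_2 leaves); pivot element 5.
Divide row 2 by 5; eliminate column x2 from the other rows.
In the new row 2, the RHS entry is the old entry divided by the pivot: 23/5 = 23/5.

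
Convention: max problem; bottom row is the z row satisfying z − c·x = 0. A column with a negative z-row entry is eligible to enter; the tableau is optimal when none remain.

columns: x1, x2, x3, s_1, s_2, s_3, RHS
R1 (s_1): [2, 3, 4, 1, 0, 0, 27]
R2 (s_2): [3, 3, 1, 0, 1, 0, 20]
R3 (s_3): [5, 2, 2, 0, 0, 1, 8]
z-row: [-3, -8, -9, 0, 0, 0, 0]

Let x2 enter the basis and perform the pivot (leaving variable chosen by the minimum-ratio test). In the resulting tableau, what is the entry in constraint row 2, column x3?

-2

Ratio test on column x2 — row 1: 27/3 = 9; row 2: 20/3 = 20/3; row 3: 8/2 = 4. Minimum is 4 at row 3 (s_3 leaves); pivot element 2.
Divide row 3 by 2; eliminate column x2 from the other rows.
Row 2 update in column x3: 1 − 3·1 = -2.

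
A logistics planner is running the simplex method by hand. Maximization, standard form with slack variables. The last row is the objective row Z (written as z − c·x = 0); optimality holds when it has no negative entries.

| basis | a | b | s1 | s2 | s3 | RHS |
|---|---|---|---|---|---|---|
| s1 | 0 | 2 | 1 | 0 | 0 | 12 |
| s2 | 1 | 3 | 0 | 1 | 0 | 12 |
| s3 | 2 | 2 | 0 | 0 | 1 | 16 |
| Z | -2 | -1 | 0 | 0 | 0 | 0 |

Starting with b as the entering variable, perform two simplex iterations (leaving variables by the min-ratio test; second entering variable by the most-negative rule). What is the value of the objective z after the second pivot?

14

Ratio test on column b — row 1: 12/2 = 6; row 2: 12/3 = 4; row 3: 16/2 = 8. Minimum is 4 at row 2 (s2 leaves); pivot element 3.
Pivot on row 2; the Z-row RHS becomes 0 − (-1)·4 = 4.
Next entering variable (most negative Z-row entry -5/3): a.
Ratio test on column a — row 1: entry -2/3 ≤ 0; row 2: 4/(1/3) = 12; row 3: 8/(4/3) = 6. Minimum is 6 at row 3 (s3 leaves); pivot element 4/3.
After the second pivot the Z-row RHS is 4 − (-5/3)·6 = 14.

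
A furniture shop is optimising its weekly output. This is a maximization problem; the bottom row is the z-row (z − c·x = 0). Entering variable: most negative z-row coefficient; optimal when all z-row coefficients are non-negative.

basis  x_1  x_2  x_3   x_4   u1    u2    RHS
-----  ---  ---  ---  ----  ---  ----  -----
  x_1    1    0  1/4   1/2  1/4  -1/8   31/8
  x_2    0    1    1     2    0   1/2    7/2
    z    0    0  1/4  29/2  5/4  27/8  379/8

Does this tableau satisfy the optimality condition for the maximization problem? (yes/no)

yes

Every z-row coefficient is ≥ 0, so the tableau is optimal.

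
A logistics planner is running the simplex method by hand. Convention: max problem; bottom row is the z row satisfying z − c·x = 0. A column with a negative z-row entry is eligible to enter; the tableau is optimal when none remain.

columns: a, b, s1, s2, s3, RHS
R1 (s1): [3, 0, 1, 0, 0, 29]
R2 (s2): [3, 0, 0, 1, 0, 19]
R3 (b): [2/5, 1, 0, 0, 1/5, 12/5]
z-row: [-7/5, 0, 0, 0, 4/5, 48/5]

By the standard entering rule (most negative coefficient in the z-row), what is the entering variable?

Negative z-row entries: a: -7/5.
The most negative is -7/5 in column a, so a enters.

a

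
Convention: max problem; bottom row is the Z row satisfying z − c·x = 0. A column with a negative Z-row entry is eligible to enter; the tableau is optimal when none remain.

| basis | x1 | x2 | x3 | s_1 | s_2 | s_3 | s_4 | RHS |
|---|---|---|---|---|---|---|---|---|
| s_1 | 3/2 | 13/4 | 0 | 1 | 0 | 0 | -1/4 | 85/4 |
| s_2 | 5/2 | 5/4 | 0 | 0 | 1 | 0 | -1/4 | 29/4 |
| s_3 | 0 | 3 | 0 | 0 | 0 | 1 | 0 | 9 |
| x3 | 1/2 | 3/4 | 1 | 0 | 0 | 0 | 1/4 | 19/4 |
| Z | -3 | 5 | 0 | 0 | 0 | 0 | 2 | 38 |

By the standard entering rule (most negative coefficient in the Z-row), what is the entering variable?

x1

Negative Z-row entries: x1: -3.
The most negative is -3 in column x1, so x1 enters.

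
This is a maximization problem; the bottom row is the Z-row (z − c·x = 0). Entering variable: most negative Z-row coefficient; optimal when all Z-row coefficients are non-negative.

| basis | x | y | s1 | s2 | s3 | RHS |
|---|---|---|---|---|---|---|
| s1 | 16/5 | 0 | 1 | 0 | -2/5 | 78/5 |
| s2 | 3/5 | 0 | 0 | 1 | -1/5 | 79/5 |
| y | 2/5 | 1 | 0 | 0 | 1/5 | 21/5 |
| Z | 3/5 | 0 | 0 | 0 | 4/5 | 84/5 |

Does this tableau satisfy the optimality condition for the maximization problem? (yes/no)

yes

Every Z-row coefficient is ≥ 0, so the tableau is optimal.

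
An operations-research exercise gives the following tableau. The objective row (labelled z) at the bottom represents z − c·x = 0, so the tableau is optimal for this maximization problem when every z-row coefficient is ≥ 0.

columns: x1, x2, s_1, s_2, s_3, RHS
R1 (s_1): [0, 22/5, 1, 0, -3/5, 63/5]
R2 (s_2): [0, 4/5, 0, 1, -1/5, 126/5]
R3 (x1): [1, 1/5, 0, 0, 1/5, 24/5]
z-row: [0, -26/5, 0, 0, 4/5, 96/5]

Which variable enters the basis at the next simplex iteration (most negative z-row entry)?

Negative z-row entries: x2: -26/5.
The most negative is -26/5 in column x2, so x2 enters.

x2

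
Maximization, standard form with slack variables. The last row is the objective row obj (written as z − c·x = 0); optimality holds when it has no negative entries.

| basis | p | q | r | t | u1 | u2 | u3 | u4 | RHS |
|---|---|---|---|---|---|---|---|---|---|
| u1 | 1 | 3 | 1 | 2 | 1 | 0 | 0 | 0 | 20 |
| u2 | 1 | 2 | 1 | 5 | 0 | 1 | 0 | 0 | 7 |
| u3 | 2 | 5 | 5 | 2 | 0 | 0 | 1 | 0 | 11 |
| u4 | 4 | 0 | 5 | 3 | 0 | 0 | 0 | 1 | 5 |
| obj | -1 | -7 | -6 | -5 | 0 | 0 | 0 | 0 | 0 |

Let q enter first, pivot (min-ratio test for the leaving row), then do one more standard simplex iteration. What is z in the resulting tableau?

352/21

Ratio test on column q — row 1: 20/3 = 20/3; row 2: 7/2 = 7/2; row 3: 11/5 = 11/5; row 4: entry 0 ≤ 0. Minimum is 11/5 at row 3 (u3 leaves); pivot element 5.
Pivot on row 3; the obj-row RHS becomes 0 − (-7)·(11/5) = 77/5.
Next entering variable (most negative obj-row entry -11/5): t.
Ratio test on column t — row 1: (67/5)/(4/5) = 67/4; row 2: (13/5)/(21/5) = 13/21; row 3: (11/5)/(2/5) = 11/2; row 4: 5/3 = 5/3. Minimum is 13/21 at row 2 (u2 leaves); pivot element 21/5.
After the second pivot the obj-row RHS is 77/5 − (-11/5)·(13/21) = 352/21.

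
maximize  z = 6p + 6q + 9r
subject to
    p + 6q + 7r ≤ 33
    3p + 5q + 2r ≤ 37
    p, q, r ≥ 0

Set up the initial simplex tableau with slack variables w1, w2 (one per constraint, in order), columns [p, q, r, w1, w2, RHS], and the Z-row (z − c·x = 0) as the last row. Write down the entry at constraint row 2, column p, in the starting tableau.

3

Constraint 2 has coefficient 3 on p.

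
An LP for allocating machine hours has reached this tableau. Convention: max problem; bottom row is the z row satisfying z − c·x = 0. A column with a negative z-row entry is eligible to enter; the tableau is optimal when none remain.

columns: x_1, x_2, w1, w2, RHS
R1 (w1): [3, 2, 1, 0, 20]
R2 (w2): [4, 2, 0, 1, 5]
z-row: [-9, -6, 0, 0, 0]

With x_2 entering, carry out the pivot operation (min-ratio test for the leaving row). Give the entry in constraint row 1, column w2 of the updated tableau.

Ratio test on column x_2 — row 1: 20/2 = 10; row 2: 5/2 = 5/2. Minimum is 5/2 at row 2 (w2 leaves); pivot element 2.
Divide row 2 by 2; eliminate column x_2 from the other rows.
Row 1 update in column w2: 0 − 2·(1/2) = -1.

-1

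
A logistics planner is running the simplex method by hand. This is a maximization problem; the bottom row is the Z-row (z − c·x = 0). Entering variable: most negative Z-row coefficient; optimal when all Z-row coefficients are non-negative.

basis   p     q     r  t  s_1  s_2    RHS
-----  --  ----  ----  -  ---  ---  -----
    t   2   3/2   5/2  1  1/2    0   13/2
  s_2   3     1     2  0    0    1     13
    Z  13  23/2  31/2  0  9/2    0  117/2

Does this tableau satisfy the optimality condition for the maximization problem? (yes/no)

yes

Every Z-row coefficient is ≥ 0, so the tableau is optimal.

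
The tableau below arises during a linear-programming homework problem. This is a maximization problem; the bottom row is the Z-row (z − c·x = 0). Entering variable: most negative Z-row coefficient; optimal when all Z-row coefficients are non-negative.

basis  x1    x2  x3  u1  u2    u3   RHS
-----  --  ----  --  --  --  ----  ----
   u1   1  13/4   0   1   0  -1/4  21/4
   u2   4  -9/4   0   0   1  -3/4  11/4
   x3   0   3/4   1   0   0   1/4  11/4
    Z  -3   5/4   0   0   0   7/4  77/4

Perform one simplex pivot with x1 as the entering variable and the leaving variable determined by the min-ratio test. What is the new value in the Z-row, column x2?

Ratio test on column x1 — row 1: (21/4)/1 = 21/4; row 2: (11/4)/4 = 11/16; row 3: entry 0 ≤ 0. Minimum is 11/16 at row 2 (u2 leaves); pivot element 4.
Divide row 2 by 4; eliminate column x1 from the other rows.
Z-row update in column x2: 5/4 − (-3)·(-9/16) = -7/16.

-7/16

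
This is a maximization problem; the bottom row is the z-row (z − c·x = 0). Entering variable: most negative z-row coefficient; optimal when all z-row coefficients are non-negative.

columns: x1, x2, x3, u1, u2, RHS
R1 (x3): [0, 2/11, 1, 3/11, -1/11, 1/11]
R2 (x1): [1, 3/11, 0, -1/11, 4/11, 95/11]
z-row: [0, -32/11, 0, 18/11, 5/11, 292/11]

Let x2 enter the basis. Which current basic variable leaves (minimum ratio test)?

x3

Column x2 entries and ratios — x3: (1/11)/(2/11) = 1/2; x1: (95/11)/(3/11) = 95/3.
Smallest ratio is 1/2 in the row of x3, so x3 leaves.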